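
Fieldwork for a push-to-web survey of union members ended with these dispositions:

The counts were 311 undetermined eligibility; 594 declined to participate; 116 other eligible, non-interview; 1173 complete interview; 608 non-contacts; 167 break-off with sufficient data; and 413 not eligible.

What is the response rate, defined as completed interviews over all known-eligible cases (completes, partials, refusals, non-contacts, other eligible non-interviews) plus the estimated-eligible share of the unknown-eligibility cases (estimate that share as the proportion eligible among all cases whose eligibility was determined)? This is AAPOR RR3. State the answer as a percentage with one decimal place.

40.1%

Num = 1173
Eligible (known) = 1173 + 167 + 594 + 608 + 116 = 2658
e = 2658 / (2658 + 413) = 2658 / 3071 = 0.8655
Eligible share of unknowns = 0.8655 × 311 = 269.17
Denominator = 2658 + 269.17 = 2927.17
RR3 = 1173 / 2927.17 = 0.4007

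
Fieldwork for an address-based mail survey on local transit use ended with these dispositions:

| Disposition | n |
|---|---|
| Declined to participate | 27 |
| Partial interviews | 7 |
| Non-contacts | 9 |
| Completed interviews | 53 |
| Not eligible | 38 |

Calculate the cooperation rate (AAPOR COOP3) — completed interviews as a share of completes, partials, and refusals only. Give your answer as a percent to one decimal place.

60.9%

Top: 53
Denominator: 53 + 7 + 27 = 87
COOP3 = 53 / 87 = 0.6092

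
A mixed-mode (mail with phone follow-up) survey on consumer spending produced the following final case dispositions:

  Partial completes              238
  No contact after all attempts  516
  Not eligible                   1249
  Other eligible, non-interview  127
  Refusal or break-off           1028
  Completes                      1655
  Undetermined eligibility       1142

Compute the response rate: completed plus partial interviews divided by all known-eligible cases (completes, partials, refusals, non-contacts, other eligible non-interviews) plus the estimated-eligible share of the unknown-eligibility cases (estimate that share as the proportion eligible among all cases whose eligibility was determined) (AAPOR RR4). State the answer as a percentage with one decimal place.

42.9%

Num → 1655 + 238 = 1893
Eligible (known) → 1655 + 238 + 1028 + 516 + 127 = 3564
e = 3564 / (3564 + 1249) = 3564 / 4813 = 0.7405
Eligible share of unknowns → 0.7405 × 1142 = 845.65
Base → 3564 + 845.65 = 4409.65
RR4 = 1893 / 4409.65 = 0.4293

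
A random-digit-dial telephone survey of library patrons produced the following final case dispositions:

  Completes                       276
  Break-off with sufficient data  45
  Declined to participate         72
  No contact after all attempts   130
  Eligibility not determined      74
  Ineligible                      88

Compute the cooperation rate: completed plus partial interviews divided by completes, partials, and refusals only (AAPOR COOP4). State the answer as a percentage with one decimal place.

Num = 276 + 45 = 321
Denom = 276 + 45 + 72 = 393
COOP4 = 321 / 393 = 0.8168

81.7%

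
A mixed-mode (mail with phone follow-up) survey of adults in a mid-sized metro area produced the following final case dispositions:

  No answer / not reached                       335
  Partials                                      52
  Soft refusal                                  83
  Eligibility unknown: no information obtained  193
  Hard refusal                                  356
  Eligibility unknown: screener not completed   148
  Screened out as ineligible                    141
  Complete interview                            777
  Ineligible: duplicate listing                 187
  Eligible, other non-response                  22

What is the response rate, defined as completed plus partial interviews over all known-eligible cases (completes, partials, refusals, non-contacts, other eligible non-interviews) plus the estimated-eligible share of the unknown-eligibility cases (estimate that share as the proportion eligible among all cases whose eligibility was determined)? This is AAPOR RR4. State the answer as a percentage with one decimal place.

43.4%

Declined to participate = 356 + 83 = 439
Unknown if eligible = 148 + 193 = 341
Not eligible = 141 + 187 = 328
Num → 777 + 52 = 829
Known eligible → 777 + 52 + 439 + 335 + 22 = 1625
e = 1625 / (1625 + 328) = 1625 / 1953 = 0.8321
Estimated eligible among unknowns → 0.8321 × 341 = 283.75
Denom → 1625 + 283.75 = 1908.75
RR4 = 829 / 1908.75 = 0.4343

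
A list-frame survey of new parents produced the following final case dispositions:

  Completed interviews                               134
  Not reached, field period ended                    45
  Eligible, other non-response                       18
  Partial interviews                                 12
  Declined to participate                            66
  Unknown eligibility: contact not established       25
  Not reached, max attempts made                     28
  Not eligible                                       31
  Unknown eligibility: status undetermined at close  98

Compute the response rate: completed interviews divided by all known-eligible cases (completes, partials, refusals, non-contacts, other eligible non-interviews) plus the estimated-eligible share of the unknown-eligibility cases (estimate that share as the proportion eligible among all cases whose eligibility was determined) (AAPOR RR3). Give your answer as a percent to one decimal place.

No answer / not reached = 45 + 28 = 73
Unknown if eligible = 25 + 98 = 123
Top → 134
Eligible (known) → 134 + 12 + 66 + 73 + 18 = 303
e = 303 / (303 + 31) = 303 / 334 = 0.9072
Eligible share of unknowns → 0.9072 × 123 = 111.59
Denom → 303 + 111.59 = 414.59
RR3 = 134 / 414.59 = 0.3232

32.3%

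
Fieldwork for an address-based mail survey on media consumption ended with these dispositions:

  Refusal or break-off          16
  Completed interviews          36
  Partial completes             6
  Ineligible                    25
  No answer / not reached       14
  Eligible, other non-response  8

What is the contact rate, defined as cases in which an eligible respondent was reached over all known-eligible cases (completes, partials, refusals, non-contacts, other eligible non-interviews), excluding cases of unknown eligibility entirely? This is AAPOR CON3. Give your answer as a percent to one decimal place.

Top: 36 + 6 + 16 + 8 = 66
Denominator: 36 + 6 + 16 + 14 + 8 = 80
CON3 = 66 / 80 = 0.8250

82.5%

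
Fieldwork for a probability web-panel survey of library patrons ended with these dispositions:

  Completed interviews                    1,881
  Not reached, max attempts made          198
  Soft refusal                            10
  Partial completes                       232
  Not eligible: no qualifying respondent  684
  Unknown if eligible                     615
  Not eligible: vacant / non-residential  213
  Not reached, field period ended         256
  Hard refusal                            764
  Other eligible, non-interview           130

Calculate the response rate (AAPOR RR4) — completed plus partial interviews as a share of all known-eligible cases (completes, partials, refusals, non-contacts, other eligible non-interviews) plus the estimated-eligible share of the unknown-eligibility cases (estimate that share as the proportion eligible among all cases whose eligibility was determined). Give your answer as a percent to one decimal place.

Refused = 764 + 10 = 774
No contact after all attempts = 256 + 198 = 454
Out of scope = 684 + 213 = 897
Top = 1881 + 232 = 2113
Known eligible = 1881 + 232 + 774 + 454 + 130 = 3471
e = 3471 / (3471 + 897) = 3471 / 4368 = 0.7946
Estimated eligible among unknowns = 0.7946 × 615 = 488.68
Base = 3471 + 488.68 = 3959.68
RR4 = 2113 / 3959.68 = 0.5336

53.4%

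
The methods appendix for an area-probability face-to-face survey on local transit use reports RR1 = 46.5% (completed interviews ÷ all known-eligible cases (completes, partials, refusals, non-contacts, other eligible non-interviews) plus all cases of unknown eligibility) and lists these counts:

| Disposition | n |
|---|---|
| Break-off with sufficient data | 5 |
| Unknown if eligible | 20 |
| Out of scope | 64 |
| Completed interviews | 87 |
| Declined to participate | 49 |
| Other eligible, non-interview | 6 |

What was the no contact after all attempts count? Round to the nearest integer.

RR1 = 87 / D = 0.465
D = 87 / 0.465 = 187.1
Other denominator terms total 167
no contact after all attempts = 187.1 − 167 ≈ 20

20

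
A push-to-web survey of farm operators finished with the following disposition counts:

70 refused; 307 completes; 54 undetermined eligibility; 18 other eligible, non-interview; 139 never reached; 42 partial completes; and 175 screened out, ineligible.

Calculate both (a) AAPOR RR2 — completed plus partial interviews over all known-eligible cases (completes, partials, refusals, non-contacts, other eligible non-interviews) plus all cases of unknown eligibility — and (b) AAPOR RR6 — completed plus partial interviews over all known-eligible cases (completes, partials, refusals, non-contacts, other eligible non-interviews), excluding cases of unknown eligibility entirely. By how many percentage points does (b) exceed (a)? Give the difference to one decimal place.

Numerator = 307 + 42 = 349
Denom = 307 + 42 + 70 + 139 + 18 + 54 = 630
RR2 = 349 / 630 = 0.5540
Denom = 307 + 42 + 70 + 139 + 18 = 576
RR6 = 349 / 576 = 0.6059
Difference = 60.59 − 55.40 = 5.19 percentage points

5.2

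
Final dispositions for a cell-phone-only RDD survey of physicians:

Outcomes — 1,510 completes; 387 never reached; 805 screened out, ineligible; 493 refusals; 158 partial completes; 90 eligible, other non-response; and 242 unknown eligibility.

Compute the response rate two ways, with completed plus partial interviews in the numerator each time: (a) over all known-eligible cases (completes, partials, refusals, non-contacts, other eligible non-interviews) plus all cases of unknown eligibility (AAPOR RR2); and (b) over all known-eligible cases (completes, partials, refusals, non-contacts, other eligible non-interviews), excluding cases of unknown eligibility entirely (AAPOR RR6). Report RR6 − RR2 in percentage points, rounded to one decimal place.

Num → 1510 + 158 = 1668
Base → 1510 + 158 + 493 + 387 + 90 + 242 = 2880
RR2 = 1668 / 2880 = 0.5792
Base → 1510 + 158 + 493 + 387 + 90 = 2638
RR6 = 1668 / 2638 = 0.6323
Difference = 63.23 − 57.92 = 5.31 percentage points

5.3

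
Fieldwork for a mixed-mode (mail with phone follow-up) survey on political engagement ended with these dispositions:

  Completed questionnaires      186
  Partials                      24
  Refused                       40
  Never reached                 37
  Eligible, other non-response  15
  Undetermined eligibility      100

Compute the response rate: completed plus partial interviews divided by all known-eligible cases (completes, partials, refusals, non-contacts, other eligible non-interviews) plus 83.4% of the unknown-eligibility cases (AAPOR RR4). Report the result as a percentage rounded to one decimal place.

54.5%

Top: 186 + 24 = 210
Eligible (known): 186 + 24 + 40 + 37 + 15 = 302
e × U: 0.8340 × 100 = 83.40
Denominator: 302 + 83.40 = 385.40
RR4 = 210 / 385.40 = 0.5449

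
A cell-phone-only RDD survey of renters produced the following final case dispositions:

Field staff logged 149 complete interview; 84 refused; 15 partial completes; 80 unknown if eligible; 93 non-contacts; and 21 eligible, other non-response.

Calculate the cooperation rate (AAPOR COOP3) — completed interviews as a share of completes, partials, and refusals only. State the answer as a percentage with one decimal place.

60.1%

Num = 149
Denominator = 149 + 15 + 84 = 248
COOP3 = 149 / 248 = 0.6008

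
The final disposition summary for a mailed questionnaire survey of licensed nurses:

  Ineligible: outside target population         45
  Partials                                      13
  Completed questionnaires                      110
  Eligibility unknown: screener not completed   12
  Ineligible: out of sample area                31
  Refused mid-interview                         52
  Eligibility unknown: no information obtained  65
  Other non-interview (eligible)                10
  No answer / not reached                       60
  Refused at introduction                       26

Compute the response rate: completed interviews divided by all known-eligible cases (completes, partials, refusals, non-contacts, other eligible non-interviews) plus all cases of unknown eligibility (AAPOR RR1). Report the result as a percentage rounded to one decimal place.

31.6%

Refusals = 26 + 52 = 78
Undetermined eligibility = 12 + 65 = 77
Screened out, ineligible = 45 + 31 = 76
Top → 110
Base → 110 + 13 + 78 + 60 + 10 + 77 = 348
RR1 = 110 / 348 = 0.3161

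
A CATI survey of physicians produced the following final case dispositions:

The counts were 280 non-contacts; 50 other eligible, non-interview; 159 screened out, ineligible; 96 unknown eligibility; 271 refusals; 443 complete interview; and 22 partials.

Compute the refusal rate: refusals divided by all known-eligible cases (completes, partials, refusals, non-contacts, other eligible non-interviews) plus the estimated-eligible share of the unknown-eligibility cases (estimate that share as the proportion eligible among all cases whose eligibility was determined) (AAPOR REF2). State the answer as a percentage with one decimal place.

Numerator: 271
Eligible (known): 443 + 22 + 271 + 280 + 50 = 1066
e = 1066 / (1066 + 159) = 1066 / 1225 = 0.8702
Estimated eligible among unknowns: 0.8702 × 96 = 83.54
Denominator: 1066 + 83.54 = 1149.54
REF2 = 271 / 1149.54 = 0.2357

23.6%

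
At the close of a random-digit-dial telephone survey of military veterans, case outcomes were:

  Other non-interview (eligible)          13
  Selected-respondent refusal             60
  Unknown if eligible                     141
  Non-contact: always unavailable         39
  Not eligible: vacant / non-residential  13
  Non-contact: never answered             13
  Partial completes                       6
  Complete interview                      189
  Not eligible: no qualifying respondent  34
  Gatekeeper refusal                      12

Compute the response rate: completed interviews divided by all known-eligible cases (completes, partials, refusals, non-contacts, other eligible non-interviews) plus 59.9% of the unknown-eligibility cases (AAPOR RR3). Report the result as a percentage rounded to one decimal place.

45.4%

Declined to participate = 12 + 60 = 72
No answer / not reached = 13 + 39 = 52
Not eligible = 34 + 13 = 47
Top = 189
Known eligible = 189 + 6 + 72 + 52 + 13 = 332
Estimated eligible among unknowns = 0.5990 × 141 = 84.46
Denom = 332 + 84.46 = 416.46
RR3 = 189 / 416.46 = 0.4538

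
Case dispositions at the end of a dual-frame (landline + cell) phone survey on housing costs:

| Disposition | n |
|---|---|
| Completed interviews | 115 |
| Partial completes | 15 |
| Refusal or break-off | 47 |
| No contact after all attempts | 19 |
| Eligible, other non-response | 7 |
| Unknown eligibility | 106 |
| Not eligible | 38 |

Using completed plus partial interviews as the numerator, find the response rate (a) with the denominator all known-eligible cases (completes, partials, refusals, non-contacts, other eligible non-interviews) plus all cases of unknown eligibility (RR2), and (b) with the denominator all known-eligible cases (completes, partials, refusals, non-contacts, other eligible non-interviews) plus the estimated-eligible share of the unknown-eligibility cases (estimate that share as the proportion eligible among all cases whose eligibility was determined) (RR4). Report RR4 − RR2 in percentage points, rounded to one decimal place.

Top = 115 + 15 = 130
Denom = 115 + 15 + 47 + 19 + 7 + 106 = 309
RR2 = 130 / 309 = 0.4207
Known eligible = 115 + 15 + 47 + 19 + 7 = 203
e = 203 / (203 + 38) = 203 / 241 = 0.8423
Estimated eligible among unknowns = 0.8423 × 106 = 89.28
Denom = 203 + 89.28 = 292.28
RR4 = 130 / 292.28 = 0.4448
Difference = 44.48 − 42.07 = 2.41 percentage points

2.4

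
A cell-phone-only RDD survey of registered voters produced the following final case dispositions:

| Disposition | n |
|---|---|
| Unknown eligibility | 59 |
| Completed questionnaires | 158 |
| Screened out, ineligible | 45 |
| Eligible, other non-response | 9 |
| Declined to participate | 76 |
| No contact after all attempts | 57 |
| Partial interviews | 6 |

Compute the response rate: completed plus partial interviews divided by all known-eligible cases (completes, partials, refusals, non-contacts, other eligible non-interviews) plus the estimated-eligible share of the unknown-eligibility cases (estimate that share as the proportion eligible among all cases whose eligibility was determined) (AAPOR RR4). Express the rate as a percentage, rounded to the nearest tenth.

45.9%

Num → 158 + 6 = 164
Determined eligible → 158 + 6 + 76 + 57 + 9 = 306
e = 306 / (306 + 45) = 306 / 351 = 0.8718
Eligible share of unknowns → 0.8718 × 59 = 51.44
Denom → 306 + 51.44 = 357.44
RR4 = 164 / 357.44 = 0.4588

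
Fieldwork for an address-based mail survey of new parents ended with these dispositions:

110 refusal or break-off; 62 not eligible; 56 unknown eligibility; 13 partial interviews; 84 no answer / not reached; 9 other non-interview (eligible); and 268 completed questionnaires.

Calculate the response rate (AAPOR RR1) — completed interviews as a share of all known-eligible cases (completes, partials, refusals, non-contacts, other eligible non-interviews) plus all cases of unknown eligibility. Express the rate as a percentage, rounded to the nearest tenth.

Top = 268
Denominator = 268 + 13 + 110 + 84 + 9 + 56 = 540
RR1 = 268 / 540 = 0.4963

49.6%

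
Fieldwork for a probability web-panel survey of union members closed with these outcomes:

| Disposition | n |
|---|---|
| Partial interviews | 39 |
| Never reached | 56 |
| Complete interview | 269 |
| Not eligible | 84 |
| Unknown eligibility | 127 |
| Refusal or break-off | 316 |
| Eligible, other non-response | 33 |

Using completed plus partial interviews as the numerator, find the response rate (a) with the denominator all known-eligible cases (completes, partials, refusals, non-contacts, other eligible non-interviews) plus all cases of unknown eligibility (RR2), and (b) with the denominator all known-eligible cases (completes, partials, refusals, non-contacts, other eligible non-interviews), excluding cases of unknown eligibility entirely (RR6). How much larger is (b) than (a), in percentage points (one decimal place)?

Numerator = 269 + 39 = 308
Base = 269 + 39 + 316 + 56 + 33 + 127 = 840
RR2 = 308 / 840 = 0.3667
Base = 269 + 39 + 316 + 56 + 33 = 713
RR6 = 308 / 713 = 0.4320
Difference = 43.20 − 36.67 = 6.53 percentage points

6.5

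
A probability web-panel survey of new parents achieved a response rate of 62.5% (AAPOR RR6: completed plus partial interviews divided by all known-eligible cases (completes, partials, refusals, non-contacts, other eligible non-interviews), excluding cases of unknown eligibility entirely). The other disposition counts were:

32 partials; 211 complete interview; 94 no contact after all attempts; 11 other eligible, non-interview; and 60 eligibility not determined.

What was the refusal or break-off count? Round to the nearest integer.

41

Numerator: 211 + 32 = 243
RR6 = 243 / D = 0.625
D = 243 / 0.625 = 388.8
Remaining denominator categories sum to 348
refusal or break-off = 388.8 − 348 ≈ 41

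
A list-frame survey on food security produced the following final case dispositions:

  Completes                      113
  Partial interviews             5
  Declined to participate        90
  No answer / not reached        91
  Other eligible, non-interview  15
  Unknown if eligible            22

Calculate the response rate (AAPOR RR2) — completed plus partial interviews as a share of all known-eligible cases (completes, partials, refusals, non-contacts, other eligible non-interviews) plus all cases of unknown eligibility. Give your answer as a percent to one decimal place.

Top = 113 + 5 = 118
Denominator = 113 + 5 + 90 + 91 + 15 + 22 = 336
RR2 = 118 / 336 = 0.3512

35.1%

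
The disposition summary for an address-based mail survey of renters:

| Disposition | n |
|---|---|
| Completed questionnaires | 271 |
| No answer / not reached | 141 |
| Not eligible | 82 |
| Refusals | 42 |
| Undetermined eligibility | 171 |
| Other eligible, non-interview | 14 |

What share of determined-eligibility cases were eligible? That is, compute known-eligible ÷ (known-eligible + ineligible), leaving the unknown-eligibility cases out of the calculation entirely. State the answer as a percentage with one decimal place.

Eligible (known) → 271 + 42 + 141 + 14 = 468
e = 468 / (468 + 82) = 468 / 550 = 0.8509

85.1%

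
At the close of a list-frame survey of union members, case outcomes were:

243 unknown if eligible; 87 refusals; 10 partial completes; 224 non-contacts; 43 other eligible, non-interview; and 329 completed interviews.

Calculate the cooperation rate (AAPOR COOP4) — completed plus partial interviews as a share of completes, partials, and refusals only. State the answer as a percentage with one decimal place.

Numerator → 329 + 10 = 339
Denominator → 329 + 10 + 87 = 426
COOP4 = 339 / 426 = 0.7958

79.6%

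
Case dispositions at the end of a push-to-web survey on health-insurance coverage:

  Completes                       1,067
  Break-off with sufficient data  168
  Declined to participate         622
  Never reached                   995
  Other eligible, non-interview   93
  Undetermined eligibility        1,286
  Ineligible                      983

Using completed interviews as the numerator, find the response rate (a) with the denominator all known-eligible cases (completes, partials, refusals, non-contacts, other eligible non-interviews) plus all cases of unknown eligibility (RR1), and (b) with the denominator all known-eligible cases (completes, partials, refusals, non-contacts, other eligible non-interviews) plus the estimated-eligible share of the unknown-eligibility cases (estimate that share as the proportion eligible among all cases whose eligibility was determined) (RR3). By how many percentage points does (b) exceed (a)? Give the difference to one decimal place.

Num: 1067
Denominator: 1067 + 168 + 622 + 995 + 93 + 1286 = 4231
RR1 = 1067 / 4231 = 0.2522
Known eligible: 1067 + 168 + 622 + 995 + 93 = 2945
e = 2945 / (2945 + 983) = 2945 / 3928 = 0.7497
Estimated eligible among unknowns: 0.7497 × 1286 = 964.11
Denominator: 2945 + 964.11 = 3909.11
RR3 = 1067 / 3909.11 = 0.2730
Difference = 27.30 − 25.22 = 2.08 percentage points

2.1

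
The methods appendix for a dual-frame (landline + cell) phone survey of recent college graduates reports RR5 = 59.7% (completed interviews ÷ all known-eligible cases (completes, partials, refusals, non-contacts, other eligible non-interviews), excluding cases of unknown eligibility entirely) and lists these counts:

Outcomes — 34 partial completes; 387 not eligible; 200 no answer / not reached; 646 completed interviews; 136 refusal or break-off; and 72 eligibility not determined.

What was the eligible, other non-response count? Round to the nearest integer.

RR5 = 646 / D = 0.597
D = 646 / 0.597 = 1082.1
Other denominator terms total 1016
eligible, other non-response = 1082.1 − 1016 ≈ 66

66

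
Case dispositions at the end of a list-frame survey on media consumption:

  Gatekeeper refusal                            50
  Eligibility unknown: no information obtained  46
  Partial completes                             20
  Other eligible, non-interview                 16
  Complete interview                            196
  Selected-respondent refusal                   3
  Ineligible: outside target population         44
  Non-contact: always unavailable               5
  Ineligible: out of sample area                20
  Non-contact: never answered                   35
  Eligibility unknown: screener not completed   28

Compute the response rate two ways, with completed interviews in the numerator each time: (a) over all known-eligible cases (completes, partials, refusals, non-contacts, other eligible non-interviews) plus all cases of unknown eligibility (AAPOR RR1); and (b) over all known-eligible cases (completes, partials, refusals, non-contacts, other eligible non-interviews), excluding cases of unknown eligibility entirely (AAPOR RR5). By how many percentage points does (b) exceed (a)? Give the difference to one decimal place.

11.2

Refusal or break-off = 50 + 3 = 53
Non-contacts = 35 + 5 = 40
Undetermined eligibility = 28 + 46 = 74
Not eligible = 44 + 20 = 64
Numerator → 196
Denom → 196 + 20 + 53 + 40 + 16 + 74 = 399
RR1 = 196 / 399 = 0.4912
Denom → 196 + 20 + 53 + 40 + 16 = 325
RR5 = 196 / 325 = 0.6031
Difference = 60.31 − 49.12 = 11.19 percentage points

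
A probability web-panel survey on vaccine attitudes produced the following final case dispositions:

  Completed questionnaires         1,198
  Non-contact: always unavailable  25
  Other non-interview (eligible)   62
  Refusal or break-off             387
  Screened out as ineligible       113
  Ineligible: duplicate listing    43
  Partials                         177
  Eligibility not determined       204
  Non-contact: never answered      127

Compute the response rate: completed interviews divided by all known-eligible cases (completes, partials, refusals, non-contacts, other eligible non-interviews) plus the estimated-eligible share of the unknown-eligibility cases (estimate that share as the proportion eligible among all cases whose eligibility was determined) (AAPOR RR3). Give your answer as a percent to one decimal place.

55.3%

No answer / not reached = 127 + 25 = 152
Not eligible = 113 + 43 = 156
Numerator: 1198
Eligible (known): 1198 + 177 + 387 + 152 + 62 = 1976
e = 1976 / (1976 + 156) = 1976 / 2132 = 0.9268
Estimated eligible among unknowns: 0.9268 × 204 = 189.07
Denom: 1976 + 189.07 = 2165.07
RR3 = 1198 / 2165.07 = 0.5533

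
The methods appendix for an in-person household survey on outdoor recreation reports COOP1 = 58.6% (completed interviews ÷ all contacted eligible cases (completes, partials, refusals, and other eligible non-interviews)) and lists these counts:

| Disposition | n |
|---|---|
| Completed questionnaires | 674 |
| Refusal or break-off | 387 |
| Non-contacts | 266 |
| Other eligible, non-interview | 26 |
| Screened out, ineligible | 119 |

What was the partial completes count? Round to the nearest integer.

COOP1 = 674 / D = 0.586
D = 674 / 0.586 = 1150.2
Other denominator terms total 1087
partial completes = 1150.2 − 1087 ≈ 63

63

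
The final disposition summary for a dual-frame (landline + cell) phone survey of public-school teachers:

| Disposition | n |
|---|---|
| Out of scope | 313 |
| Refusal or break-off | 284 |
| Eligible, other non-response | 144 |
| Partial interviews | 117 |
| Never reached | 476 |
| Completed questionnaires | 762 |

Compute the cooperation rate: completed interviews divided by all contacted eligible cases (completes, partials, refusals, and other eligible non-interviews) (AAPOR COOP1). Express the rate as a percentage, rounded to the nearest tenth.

58.3%

Num = 762
Base = 762 + 117 + 284 + 144 = 1307
COOP1 = 762 / 1307 = 0.5830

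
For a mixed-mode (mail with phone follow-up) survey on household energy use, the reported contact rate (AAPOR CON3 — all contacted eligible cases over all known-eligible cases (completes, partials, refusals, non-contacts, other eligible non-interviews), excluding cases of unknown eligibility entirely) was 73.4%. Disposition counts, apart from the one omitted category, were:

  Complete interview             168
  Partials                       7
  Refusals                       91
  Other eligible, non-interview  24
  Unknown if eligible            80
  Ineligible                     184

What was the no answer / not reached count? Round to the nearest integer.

Numerator = 168 + 7 + 91 + 24 = 290
CON3 = 290 / D = 0.734
D = 290 / 0.734 = 395.1
Other denominator terms total 290
no answer / not reached = 395.1 − 290 ≈ 105

105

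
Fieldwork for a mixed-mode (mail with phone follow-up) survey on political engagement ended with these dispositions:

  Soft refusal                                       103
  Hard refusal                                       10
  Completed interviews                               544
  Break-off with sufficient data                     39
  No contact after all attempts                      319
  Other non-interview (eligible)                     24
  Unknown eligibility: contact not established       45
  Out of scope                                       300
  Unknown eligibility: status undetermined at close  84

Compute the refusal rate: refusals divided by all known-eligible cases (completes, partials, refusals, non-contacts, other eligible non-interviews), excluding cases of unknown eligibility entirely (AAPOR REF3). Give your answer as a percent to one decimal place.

10.9%

Refusal or break-off = 10 + 103 = 113
Undetermined eligibility = 45 + 84 = 129
Numerator = 113
Base = 544 + 39 + 113 + 319 + 24 = 1039
REF3 = 113 / 1039 = 0.1088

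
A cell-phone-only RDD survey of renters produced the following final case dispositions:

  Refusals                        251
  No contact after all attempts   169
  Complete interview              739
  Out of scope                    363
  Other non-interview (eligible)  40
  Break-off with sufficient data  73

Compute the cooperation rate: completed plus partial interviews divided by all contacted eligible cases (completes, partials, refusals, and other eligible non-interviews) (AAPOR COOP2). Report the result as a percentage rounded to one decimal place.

Num → 739 + 73 = 812
Base → 739 + 73 + 251 + 40 = 1103
COOP2 = 812 / 1103 = 0.7362

73.6%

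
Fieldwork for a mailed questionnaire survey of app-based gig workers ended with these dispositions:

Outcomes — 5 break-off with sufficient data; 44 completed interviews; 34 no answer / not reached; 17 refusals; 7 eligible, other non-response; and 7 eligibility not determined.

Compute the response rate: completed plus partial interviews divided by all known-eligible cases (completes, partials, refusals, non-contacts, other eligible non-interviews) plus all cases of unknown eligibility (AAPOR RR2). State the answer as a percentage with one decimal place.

Top = 44 + 5 = 49
Base = 44 + 5 + 17 + 34 + 7 + 7 = 114
RR2 = 49 / 114 = 0.4298

43.0%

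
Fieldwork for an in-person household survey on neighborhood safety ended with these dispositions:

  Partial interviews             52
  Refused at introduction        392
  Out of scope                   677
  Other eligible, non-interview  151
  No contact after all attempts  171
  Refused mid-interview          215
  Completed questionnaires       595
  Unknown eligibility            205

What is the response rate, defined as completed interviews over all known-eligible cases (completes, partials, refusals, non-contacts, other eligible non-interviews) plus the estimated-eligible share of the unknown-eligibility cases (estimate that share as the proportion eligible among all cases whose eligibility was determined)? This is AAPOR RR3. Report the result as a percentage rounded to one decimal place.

34.6%

Refused = 392 + 215 = 607
Num = 595
Eligible (known) = 595 + 52 + 607 + 171 + 151 = 1576
e = 1576 / (1576 + 677) = 1576 / 2253 = 0.6995
e × U = 0.6995 × 205 = 143.40
Denominator = 1576 + 143.40 = 1719.40
RR3 = 595 / 1719.40 = 0.3461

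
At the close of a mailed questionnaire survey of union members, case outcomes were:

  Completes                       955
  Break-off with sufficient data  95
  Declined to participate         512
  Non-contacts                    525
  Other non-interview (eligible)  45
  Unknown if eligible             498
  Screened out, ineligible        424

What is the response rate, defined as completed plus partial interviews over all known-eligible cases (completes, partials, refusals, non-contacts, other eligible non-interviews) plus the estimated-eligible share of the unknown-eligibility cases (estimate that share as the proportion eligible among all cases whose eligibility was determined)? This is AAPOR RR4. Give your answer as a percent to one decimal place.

Numerator: 955 + 95 = 1050
Known eligible: 955 + 95 + 512 + 525 + 45 = 2132
e = 2132 / (2132 + 424) = 2132 / 2556 = 0.8341
e × U: 0.8341 × 498 = 415.38
Base: 2132 + 415.38 = 2547.38
RR4 = 1050 / 2547.38 = 0.4122

41.2%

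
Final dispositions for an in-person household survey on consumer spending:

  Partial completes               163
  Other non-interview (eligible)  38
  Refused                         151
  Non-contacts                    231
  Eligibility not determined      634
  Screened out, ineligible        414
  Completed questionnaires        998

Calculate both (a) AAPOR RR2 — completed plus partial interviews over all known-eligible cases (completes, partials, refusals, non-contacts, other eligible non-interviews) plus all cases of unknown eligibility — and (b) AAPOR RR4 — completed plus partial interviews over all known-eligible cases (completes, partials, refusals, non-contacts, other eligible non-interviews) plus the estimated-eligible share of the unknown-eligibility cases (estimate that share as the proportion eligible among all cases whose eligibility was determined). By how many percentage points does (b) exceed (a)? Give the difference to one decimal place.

3.3

Top: 998 + 163 = 1161
Denominator: 998 + 163 + 151 + 231 + 38 + 634 = 2215
RR2 = 1161 / 2215 = 0.5242
Determined eligible: 998 + 163 + 151 + 231 + 38 = 1581
e = 1581 / (1581 + 414) = 1581 / 1995 = 0.7925
Estimated eligible among unknowns: 0.7925 × 634 = 502.44
Denominator: 1581 + 502.44 = 2083.44
RR4 = 1161 / 2083.44 = 0.5573
Difference = 55.73 − 52.42 = 3.31 percentage points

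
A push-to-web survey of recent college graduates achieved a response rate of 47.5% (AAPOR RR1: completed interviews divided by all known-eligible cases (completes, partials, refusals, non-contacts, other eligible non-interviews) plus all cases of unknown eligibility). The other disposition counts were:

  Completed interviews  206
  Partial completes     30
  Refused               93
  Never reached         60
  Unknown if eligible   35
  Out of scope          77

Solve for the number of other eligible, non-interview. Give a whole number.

RR1 = 206 / D = 0.475
D = 206 / 0.475 = 433.7
Remaining denominator categories sum to 424
other eligible, non-interview = 433.7 − 424 ≈ 10

10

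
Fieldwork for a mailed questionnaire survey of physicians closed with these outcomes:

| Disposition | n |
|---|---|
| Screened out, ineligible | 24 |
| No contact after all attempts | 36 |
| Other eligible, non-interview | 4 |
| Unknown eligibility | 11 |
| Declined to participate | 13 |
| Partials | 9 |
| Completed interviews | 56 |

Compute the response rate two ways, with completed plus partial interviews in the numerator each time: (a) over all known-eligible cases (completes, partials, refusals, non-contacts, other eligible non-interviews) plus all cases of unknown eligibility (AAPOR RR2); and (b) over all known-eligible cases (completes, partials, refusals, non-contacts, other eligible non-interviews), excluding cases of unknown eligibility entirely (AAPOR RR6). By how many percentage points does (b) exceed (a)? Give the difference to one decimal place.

Numerator: 56 + 9 = 65
Base: 56 + 9 + 13 + 36 + 4 + 11 = 129
RR2 = 65 / 129 = 0.5039
Base: 56 + 9 + 13 + 36 + 4 = 118
RR6 = 65 / 118 = 0.5508
Difference = 55.08 − 50.39 = 4.69 percentage points

4.7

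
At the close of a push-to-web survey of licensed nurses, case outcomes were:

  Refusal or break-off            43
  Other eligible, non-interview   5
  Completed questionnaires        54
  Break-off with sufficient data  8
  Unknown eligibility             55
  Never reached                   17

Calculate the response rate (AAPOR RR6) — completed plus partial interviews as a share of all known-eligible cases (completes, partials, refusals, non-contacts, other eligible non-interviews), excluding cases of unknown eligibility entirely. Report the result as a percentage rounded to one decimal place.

48.8%

Top: 54 + 8 = 62
Base: 54 + 8 + 43 + 17 + 5 = 127
RR6 = 62 / 127 = 0.4882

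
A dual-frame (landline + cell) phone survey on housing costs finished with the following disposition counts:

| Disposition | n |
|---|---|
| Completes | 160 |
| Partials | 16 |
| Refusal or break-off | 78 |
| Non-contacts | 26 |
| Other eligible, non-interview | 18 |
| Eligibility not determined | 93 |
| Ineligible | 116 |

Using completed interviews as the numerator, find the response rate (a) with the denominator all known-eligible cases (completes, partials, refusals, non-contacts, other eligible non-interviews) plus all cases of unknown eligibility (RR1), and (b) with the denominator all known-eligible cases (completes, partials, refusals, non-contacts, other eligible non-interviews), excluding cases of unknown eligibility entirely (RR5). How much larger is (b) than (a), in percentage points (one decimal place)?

Num → 160
Denom → 160 + 16 + 78 + 26 + 18 + 93 = 391
RR1 = 160 / 391 = 0.4092
Denom → 160 + 16 + 78 + 26 + 18 = 298
RR5 = 160 / 298 = 0.5369
Difference = 53.69 − 40.92 = 12.77 percentage points

12.8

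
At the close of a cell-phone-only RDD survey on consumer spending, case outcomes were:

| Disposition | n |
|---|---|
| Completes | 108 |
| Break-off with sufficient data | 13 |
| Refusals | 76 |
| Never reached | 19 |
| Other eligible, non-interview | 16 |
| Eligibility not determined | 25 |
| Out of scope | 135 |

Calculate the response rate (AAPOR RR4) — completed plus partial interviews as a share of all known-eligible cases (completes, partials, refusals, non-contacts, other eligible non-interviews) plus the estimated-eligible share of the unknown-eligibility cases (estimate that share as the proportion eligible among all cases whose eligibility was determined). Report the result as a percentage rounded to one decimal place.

Top = 108 + 13 = 121
Determined eligible = 108 + 13 + 76 + 19 + 16 = 232
e = 232 / (232 + 135) = 232 / 367 = 0.6322
e × U = 0.6322 × 25 = 15.80
Base = 232 + 15.80 = 247.80
RR4 = 121 / 247.80 = 0.4883

48.8%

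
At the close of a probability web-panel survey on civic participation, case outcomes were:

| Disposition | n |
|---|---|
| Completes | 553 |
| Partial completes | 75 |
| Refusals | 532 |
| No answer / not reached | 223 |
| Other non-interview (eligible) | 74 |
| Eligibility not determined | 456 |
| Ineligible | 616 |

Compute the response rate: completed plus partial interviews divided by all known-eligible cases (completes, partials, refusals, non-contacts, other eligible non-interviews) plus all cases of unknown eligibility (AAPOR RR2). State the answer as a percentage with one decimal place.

Numerator = 553 + 75 = 628
Base = 553 + 75 + 532 + 223 + 74 + 456 = 1913
RR2 = 628 / 1913 = 0.3283

32.8%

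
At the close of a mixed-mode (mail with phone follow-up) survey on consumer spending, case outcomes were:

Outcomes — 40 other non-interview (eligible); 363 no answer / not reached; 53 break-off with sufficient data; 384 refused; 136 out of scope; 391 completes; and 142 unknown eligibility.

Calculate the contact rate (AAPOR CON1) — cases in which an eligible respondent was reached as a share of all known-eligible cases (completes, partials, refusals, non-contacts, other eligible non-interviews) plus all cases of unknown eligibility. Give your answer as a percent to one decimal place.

Numerator → 391 + 53 + 384 + 40 = 868
Base → 391 + 53 + 384 + 363 + 40 + 142 = 1373
CON1 = 868 / 1373 = 0.6322

63.2%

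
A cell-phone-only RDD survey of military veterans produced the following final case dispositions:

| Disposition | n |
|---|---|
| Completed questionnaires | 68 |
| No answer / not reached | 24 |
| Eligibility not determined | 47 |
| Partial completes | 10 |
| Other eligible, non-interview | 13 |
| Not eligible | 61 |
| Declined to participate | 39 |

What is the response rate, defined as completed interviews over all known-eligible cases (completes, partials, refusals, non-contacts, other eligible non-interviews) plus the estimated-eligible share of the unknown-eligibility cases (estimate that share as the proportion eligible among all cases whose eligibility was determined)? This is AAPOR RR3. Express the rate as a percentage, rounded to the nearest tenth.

36.2%

Numerator: 68
Eligible (known): 68 + 10 + 39 + 24 + 13 = 154
e = 154 / (154 + 61) = 154 / 215 = 0.7163
Eligible share of unknowns: 0.7163 × 47 = 33.67
Denominator: 154 + 33.67 = 187.67
RR3 = 68 / 187.67 = 0.3623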